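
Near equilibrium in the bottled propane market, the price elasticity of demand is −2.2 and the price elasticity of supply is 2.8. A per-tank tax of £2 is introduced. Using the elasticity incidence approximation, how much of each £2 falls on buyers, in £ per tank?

Incidence ratio: buyers' share ≈ εs / (εs + |εd|) = 2.8 / (2.8 + 2.2) = 0.56.
So buyers bear ≈ 0.56 × £2 = £1.12; suppliers bear £0.88.

Buyers bear ≈ £1.12 per tank.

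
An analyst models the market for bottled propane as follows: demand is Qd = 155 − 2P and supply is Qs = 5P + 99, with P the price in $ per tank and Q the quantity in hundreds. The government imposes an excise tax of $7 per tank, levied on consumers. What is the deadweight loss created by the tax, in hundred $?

Deadweight loss = $35 hundred.

Before the tax: set 155 − 2P = 5P + 99 → P* = $8, Q* = 139.
With the tax collected from consumers, demand (in seller-price terms) shifts: Qd = 155 − 2(P + 7).
New equilibrium: consumers pay $13, sellers receive $6, Q = 129. (Wedge: Pb − Ps = 7.)
Quantity falls by |ΔQ| = |139 − 129| = 10.
DWL = ½ · t · |ΔQ| = ½ · 7 · 10 = $35.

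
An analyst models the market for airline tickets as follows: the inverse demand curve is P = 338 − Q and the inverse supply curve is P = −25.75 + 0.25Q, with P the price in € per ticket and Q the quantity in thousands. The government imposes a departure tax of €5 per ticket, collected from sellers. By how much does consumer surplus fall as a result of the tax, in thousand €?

Consumer surplus falls by €1156 thousand.

Inverting to Q(P) form: Qd = 338 − P; Qs = 4P + 103.
Without the tax, 338 − P = 4P + 103 gives 5P = 235, so P* = €47 and Q* = 291.
With the tax collected from sellers, supply shifts: Qs = 4(P − 5) + 103.
Solving gives Q = 287 with consumers paying €51 and sellers receiving €46 (the €5 wedge).
ΔCS is the trapezoid between Q = 287 and Q = 291 of height €4: ½ · (291 + 287) · 4 = €1156.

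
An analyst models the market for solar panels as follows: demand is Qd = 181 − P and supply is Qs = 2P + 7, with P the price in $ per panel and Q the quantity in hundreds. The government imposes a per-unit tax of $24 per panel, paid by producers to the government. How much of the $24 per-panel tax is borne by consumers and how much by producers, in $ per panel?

Consumers bear $16 per panel; producers bear $8 per panel.

Before the tax: set 181 − P = 2P + 7 → P* = $58, Q* = 123.
With the tax collected from producers, supply shifts: Qs = 2(P − 24) + 7.
Solving gives Q = 107 with consumers paying $74 and producers receiving $50 (the $24 wedge).
Burden on consumers: $16; on producers: $8. (They sum to $24.)
The less price-elastic side of the market bears the larger share of a per-unit tax.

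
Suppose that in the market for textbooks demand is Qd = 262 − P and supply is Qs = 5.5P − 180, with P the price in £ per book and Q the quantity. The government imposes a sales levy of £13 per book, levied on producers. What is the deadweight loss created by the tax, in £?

Without the tax, 262 − P = 5.5P − 180 gives 6.5P = 442, so P* = £68 and Q* = 194.
With the tax collected from producers, supply shifts: Qs = 5.5(P − 13) − 180.
New equilibrium: buyers pay £79, producers receive £66, Q = 183. (Wedge: Pb − Ps = 13.)
Quantity falls by |ΔQ| = |194 − 183| = 11.
DWL = ½ · t · |ΔQ| = ½ · 13 · 11 = £71.5.

Deadweight loss = £71.5.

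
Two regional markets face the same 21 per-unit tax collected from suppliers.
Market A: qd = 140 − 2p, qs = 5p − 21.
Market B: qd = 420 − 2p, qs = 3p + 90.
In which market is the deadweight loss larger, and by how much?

Market A, by 50.4.

Market A: pre-tax p* = 23, q* = 94; post-tax q = 64; deadweight loss = 315.
Market B: pre-tax p* = 66, q* = 288; post-tax q = 262.8; deadweight loss = 264.6.
Difference: 315 vs 264.6 → market A is larger by 50.4.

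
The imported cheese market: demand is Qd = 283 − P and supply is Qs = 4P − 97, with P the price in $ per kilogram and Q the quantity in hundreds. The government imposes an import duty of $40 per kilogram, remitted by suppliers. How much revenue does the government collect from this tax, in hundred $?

Without the tax, 283 − P = 4P − 97 gives 5P = 380, so P* = $76 and Q* = 207.
With the tax collected from suppliers, supply shifts: Qs = 4(P − 40) − 97.
New equilibrium: consumers pay $108, suppliers receive $68, Q = 175. (Wedge: Pb − Ps = 40.)
Revenue = t · Q = 40 · 175 = $7000.

Tax revenue = $7000 hundred.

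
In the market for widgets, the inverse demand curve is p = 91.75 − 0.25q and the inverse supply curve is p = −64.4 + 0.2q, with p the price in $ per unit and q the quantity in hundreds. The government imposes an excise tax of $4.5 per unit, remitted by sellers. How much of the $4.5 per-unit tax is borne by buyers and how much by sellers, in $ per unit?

Inverting to q(p) form: qd = 367 − 4p; qs = 5p + 322.
Before the tax: set 367 − 4p = 5p + 322 → p* = $5, q* = 347.
With the tax collected from sellers, supply shifts: qs = 5(p − 4.5) + 322.
New equilibrium: buyers pay $7.5, sellers receive $3, q = 337. (Wedge: pb − ps = 4.5.)
Burden on buyers: $2.5; on sellers: $2. (They sum to $4.5.)

Buyers bear $2.5 per unit; sellers bear $2 per unit.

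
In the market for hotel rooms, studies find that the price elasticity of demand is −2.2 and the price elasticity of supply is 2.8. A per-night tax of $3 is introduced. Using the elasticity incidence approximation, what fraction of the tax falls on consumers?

Incidence ratio: consumers' share ≈ εs / (εs + |εd|) = 2.8 / (2.8 + 2.2) = 0.56.
Supply is the more elastic side, so consumers bear the larger share.

Consumers' share ≈ 0.56.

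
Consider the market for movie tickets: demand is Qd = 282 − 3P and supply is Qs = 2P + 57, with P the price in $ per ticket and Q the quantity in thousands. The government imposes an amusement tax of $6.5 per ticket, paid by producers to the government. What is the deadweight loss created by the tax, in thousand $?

Without the tax, 282 − 3P = 2P + 57 gives 5P = 225, so P* = $45 and Q* = 147.
With the tax collected from producers, supply shifts: Qs = 2(P − 6.5) + 57.
Solving gives Q = 139.2 with buyers paying $47.6 and producers receiving $41.1 (the $6.5 wedge).
Quantity falls by |ΔQ| = |147 − 139.2| = 7.8.
DWL = ½ · t · |ΔQ| = ½ · 6.5 · 7.8 = $25.35.

Deadweight loss = $25.35 thousand.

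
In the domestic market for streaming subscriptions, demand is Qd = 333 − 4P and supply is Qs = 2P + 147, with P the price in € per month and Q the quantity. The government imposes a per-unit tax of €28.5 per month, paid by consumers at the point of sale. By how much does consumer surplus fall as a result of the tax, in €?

Without the tax, 333 − 4P = 2P + 147 gives 6P = 186, so P* = €31 and Q* = 209.
With the tax collected from consumers, demand (in seller-price terms) shifts: Qd = 333 − 4(P + 28.5).
New equilibrium: consumers pay €40.5, suppliers receive €12, Q = 171. (Wedge: Pb − Ps = 28.5.)
ΔCS is the trapezoid between Q = 171 and Q = 209 of height €9.5: ½ · (209 + 171) · 9.5 = €1805.

Consumer surplus falls by €1805.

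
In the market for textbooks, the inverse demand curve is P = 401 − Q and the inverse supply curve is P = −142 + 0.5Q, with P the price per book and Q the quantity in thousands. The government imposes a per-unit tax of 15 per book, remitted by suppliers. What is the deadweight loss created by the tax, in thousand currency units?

Deadweight loss = 75 thousand.

Inverting to Q(P) form: Qd = 401 − P; Qs = 2P + 284.
Without the tax, 401 − P = 2P + 284 gives 3P = 117, so P* = 39 and Q* = 362.
With the tax collected from suppliers, supply shifts: Qs = 2(P − 15) + 284.
Solving gives Q = 352 with consumers paying 49 and suppliers receiving 34 (the 15 wedge).
Quantity falls by |ΔQ| = |362 − 352| = 10.
DWL = ½ · t · |ΔQ| = ½ · 15 · 10 = 75.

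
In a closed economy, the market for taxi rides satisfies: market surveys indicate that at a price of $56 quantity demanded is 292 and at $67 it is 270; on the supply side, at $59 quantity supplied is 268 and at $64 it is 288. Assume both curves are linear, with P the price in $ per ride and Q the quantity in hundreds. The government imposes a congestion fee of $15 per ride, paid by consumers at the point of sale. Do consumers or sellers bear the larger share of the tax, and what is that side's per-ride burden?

Demand slope: (270 − 292)/(67 − 56) = -2, so Qd = 404 − 2P.
Supply slope: (288 − 268)/(64 − 59) = 4, so Qs = 4P + 32.
Without the tax, 404 − 2P = 4P + 32 gives 6P = 372, so P* = $62 and Q* = 280.
With the tax collected from consumers, demand (in seller-price terms) shifts: Qd = 404 − 2(P + 15).
Solving gives Q = 260 with consumers paying $72 and sellers receiving $57 (the $15 wedge).
Per-ride burden: consumers $10, sellers $5.
Consumers take the larger share because demand is less price-elastic here (demand slope 2 vs supply slope 4).
The less price-elastic side of the market bears the larger share of a per-unit tax.

Consumers bear the larger share: $10 per ride.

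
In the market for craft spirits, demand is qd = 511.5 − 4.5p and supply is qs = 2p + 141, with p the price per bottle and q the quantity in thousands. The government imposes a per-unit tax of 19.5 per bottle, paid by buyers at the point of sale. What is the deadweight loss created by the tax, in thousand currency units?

Before the tax: set 511.5 − 4.5p = 2p + 141 → p* = 57, q* = 255.
With the tax collected from buyers, demand (in seller-price terms) shifts: qd = 511.5 − 4.5(p + 19.5).
New equilibrium: buyers pay 63, sellers receive 43.5, q = 228. (Wedge: pb − ps = 19.5.)
Quantity falls by |ΔQ| = |255 − 228| = 27.
DWL = ½ · t · |ΔQ| = ½ · 19.5 · 27 = 263.25.

Deadweight loss = 263.25 thousand.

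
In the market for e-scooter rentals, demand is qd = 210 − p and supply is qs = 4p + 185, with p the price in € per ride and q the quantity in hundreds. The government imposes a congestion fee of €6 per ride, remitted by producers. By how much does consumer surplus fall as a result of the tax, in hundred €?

Before the tax: set 210 − p = 4p + 185 → p* = €5, q* = 205.
With the tax collected from producers, supply shifts: qs = 4(p − 6) + 185.
New equilibrium: buyers pay €9.8, producers receive €3.8, q = 200.2. (Wedge: pb − ps = 6.)
ΔCS is the trapezoid between Q = 200.2 and Q = 205 of height €4.8: ½ · (205 + 200.2) · 4.8 = €972.48.

Consumer surplus falls by €972.48 hundred.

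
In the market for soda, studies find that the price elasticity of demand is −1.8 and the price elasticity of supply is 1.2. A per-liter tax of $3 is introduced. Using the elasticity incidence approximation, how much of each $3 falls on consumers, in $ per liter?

Consumers bear ≈ $1.2 per liter.

Incidence ratio: consumers' share ≈ εs / (εs + |εd|) = 1.2 / (1.2 + 1.8) = 0.4.
So consumers bear ≈ 0.4 × $3 = $1.2; suppliers bear $1.8.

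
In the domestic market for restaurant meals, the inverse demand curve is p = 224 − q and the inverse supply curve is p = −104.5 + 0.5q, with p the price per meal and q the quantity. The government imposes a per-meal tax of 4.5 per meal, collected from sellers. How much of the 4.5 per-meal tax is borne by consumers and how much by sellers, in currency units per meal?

Rewrite in direct form: qd = 224 − p and qs = 2p + 209.
Before the tax: set 224 − p = 2p + 209 → p* = 5, q* = 219.
With the tax collected from sellers, supply shifts: qs = 2(p − 4.5) + 209.
Solving gives q = 216 with consumers paying 8 and sellers receiving 3.5 (the 4.5 wedge).
Burden on consumers: 3; on sellers: 1.5. (They sum to 4.5.)
The less price-elastic side of the market bears the larger share of a per-unit tax.

Consumers bear 3 per meal; sellers bear 1.5 per meal.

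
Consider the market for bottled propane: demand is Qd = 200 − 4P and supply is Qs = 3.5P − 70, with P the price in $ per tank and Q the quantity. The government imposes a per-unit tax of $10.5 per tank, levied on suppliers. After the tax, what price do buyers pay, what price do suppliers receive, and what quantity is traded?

Without the tax, 200 − 4P = 3.5P − 70 gives 7.5P = 270, so P* = $36 and Q* = 56.
With the tax collected from suppliers, supply shifts: Qs = 3.5(P − 10.5) − 70.
Solving gives Q = 36.4 with buyers paying $40.9 and suppliers receiving $30.4 (the $10.5 wedge).
The less price-elastic side of the market bears the larger share of a per-unit tax.

Buyers pay $40.9; suppliers receive $30.4; quantity = 36.4.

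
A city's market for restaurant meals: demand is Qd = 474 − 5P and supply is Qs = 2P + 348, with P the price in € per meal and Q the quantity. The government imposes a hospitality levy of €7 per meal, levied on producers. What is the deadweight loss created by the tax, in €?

Without the tax, 474 − 5P = 2P + 348 gives 7P = 126, so P* = €18 and Q* = 384.
With the tax collected from producers, supply shifts: Qs = 2(P − 7) + 348.
Solving gives Q = 374 with buyers paying €20 and producers receiving €13 (the €7 wedge).
Quantity falls by |ΔQ| = |384 − 374| = 10.
DWL = ½ · t · |ΔQ| = ½ · 7 · 10 = €35.

Deadweight loss = €35.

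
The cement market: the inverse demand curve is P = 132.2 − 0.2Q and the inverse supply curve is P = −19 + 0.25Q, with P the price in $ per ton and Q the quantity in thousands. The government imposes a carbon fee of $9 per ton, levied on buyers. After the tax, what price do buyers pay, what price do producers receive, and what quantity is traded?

Inverting to Q(P) form: Qd = 661 − 5P; Qs = 4P + 76.
Without the tax, 661 − 5P = 4P + 76 gives 9P = 585, so P* = $65 and Q* = 336.
With the tax collected from buyers, demand (in seller-price terms) shifts: Qd = 661 − 5(P + 9).
New equilibrium: buyers pay $69, producers receive $60, Q = 316. (Wedge: Pb − Ps = 9.)

Buyers pay $69; producers receive $60; quantity = 316.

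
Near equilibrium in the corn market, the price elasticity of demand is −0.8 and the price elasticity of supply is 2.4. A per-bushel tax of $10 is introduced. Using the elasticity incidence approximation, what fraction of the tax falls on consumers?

Incidence ratio: consumers' share ≈ εs / (εs + |εd|) = 2.4 / (2.4 + 0.8) = 0.75.
Supply is the more elastic side, so consumers bear the larger share.

Consumers' share ≈ 0.75.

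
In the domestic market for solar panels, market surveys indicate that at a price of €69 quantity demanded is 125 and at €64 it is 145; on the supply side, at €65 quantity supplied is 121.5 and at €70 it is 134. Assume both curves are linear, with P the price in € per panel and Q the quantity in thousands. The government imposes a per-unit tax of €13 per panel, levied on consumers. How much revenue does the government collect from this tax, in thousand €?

Demand slope: (145 − 125)/(64 − 69) = -4, so Qd = 401 − 4P.
Supply slope: (134 − 121.5)/(70 − 65) = 2.5, so Qs = 2.5P − 41.
Before the tax: set 401 − 4P = 2.5P − 41 → P* = €68, Q* = 129.
With the tax collected from consumers, demand (in seller-price terms) shifts: Qd = 401 − 4(P + 13).
New equilibrium: consumers pay €73, producers receive €60, Q = 109. (Wedge: Pb − Ps = 13.)
Revenue = t · Q = 13 · 109 = €1417.

Tax revenue = €1417 thousand.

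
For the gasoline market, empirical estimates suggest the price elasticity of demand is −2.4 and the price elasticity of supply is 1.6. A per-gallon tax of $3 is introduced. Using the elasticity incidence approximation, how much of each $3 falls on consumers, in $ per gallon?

Consumers bear ≈ $1.2 per gallon.

Incidence ratio: consumers' share ≈ εs / (εs + |εd|) = 1.6 / (1.6 + 2.4) = 0.4.
So consumers bear ≈ 0.4 × $3 = $1.2; sellers bear $1.8.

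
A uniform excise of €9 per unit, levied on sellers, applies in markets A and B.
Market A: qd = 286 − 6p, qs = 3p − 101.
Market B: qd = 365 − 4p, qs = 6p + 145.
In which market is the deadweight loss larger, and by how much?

Market B, by €16.2.

Market A: pre-tax p* = €43, q* = 28; post-tax q = 10; deadweight loss = €81.
Market B: pre-tax p* = €22, q* = 277; post-tax q = 255.4; deadweight loss = €97.2.
Difference: €81 vs €97.2 → market B is larger by €16.2.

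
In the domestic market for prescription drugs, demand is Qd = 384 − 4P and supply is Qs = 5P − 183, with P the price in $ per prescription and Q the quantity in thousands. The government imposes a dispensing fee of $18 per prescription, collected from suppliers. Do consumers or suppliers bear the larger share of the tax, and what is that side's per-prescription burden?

Consumers bear the larger share: $10 per prescription.

Before the tax: set 384 − 4P = 5P − 183 → P* = $63, Q* = 132.
With the tax collected from suppliers, supply shifts: Qs = 5(P − 18) − 183.
Solving gives Q = 92 with consumers paying $73 and suppliers receiving $55 (the $18 wedge).
Per-prescription burden: consumers $10, suppliers $8.
Consumers take the larger share because demand is less price-elastic here (demand slope 4 vs supply slope 5).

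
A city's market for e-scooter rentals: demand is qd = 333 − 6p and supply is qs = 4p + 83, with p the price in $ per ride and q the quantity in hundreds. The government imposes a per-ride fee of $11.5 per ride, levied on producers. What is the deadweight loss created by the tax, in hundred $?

Without the tax, 333 − 6p = 4p + 83 gives 10p = 250, so p* = $25 and q* = 183.
With the tax collected from producers, supply shifts: qs = 4(p − 11.5) + 83.
Solving gives q = 155.4 with consumers paying $29.6 and producers receiving $18.1 (the $11.5 wedge).
Quantity falls by |ΔQ| = |183 − 155.4| = 27.6.
DWL = ½ · t · |ΔQ| = ½ · 11.5 · 27.6 = $158.7.

Deadweight loss = $158.7 hundred.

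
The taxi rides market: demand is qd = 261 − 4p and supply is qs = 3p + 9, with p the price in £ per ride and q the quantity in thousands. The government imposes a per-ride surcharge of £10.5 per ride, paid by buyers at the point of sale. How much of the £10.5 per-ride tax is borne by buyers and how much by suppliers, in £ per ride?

Without the tax, 261 − 4p = 3p + 9 gives 7p = 252, so p* = £36 and q* = 117.
With the tax collected from buyers, demand (in seller-price terms) shifts: qd = 261 − 4(p + 10.5).
New equilibrium: buyers pay £40.5, suppliers receive £30, q = 99. (Wedge: pb − ps = 10.5.)
Burden on buyers: £4.5; on suppliers: £6. (They sum to £10.5.)
The less price-elastic side of the market bears the larger share of a per-unit tax.

Buyers bear £4.5 per ride; suppliers bear £6 per ride.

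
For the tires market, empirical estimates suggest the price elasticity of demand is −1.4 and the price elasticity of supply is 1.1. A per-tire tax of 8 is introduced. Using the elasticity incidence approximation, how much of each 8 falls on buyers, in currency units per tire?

Incidence ratio: buyers' share ≈ εs / (εs + |εd|) = 1.1 / (1.1 + 1.4) = 0.44.
So buyers bear ≈ 0.44 × 8 = 3.52; sellers bear 4.48.

Buyers bear ≈ 3.52 per tire.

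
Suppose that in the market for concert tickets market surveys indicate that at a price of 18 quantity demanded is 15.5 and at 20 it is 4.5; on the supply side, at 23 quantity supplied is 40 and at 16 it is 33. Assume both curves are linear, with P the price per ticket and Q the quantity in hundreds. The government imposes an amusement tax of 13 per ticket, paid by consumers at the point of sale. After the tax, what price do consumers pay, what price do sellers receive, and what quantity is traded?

Consumers pay 17; sellers receive 4; quantity = 21.

Demand slope: (4.5 − 15.5)/(20 − 18) = -5.5, so Qd = 114.5 − 5.5P.
Supply slope: (33 − 40)/(16 − 23) = 1, so Qs = P + 17.
Before the tax: set 114.5 − 5.5P = P + 17 → P* = 15, Q* = 32.
With the tax collected from consumers, demand (in seller-price terms) shifts: Qd = 114.5 − 5.5(P + 13).
New equilibrium: consumers pay 17, sellers receive 4, Q = 21. (Wedge: Pb − Ps = 13.)
The less price-elastic side of the market bears the larger share of a per-unit tax.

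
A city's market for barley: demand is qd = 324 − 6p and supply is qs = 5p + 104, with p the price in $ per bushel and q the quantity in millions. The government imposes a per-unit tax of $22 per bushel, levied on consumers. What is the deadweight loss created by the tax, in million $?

Deadweight loss = $660 million.

Without the tax, 324 − 6p = 5p + 104 gives 11p = 220, so p* = $20 and q* = 204.
With the tax collected from consumers, demand (in seller-price terms) shifts: qd = 324 − 6(p + 22).
Solving gives q = 144 with consumers paying $30 and producers receiving $8 (the $22 wedge).
Quantity falls by |ΔQ| = |204 − 144| = 60.
DWL = ½ · t · |ΔQ| = ½ · 22 · 60 = $660.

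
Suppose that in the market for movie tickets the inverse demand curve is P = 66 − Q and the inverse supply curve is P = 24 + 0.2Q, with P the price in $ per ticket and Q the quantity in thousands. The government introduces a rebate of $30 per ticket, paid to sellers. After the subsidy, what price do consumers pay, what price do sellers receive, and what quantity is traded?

Inverting to Q(P) form: Qd = 66 − P; Qs = 5P − 120.
Without the subsidy, 66 − P = 5P − 120 gives 6P = 186, so P* = $31 and Q* = 35.
With a per-unit subsidy paid to sellers, each receives P + 30 per unit sold, so supply becomes Qs = 5(P + 30) − 120.
Solving gives Q = 60 with consumers paying $6 and sellers receiving $36 (the $30 wedge).

Consumers pay $6; sellers receive $36; quantity = 60.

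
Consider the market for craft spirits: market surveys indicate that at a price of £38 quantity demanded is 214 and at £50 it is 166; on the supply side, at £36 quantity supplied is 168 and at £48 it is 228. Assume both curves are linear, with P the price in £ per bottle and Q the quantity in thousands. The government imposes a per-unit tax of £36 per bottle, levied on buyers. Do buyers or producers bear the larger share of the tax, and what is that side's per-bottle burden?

Demand slope: (166 − 214)/(50 − 38) = -4, so Qd = 366 − 4P.
Supply slope: (228 − 168)/(48 − 36) = 5, so Qs = 5P − 12.
Without the tax, 366 − 4P = 5P − 12 gives 9P = 378, so P* = £42 and Q* = 198.
With the tax collected from buyers, demand (in seller-price terms) shifts: Qd = 366 − 4(P + 36).
New equilibrium: buyers pay £62, producers receive £26, Q = 118. (Wedge: Pb − Ps = 36.)
Per-bottle burden: buyers £20, producers £16.
Buyers take the larger share because demand is less price-elastic here (demand slope 4 vs supply slope 5).
The less price-elastic side of the market bears the larger share of a per-unit tax.

Buyers bear the larger share: £20 per bottle.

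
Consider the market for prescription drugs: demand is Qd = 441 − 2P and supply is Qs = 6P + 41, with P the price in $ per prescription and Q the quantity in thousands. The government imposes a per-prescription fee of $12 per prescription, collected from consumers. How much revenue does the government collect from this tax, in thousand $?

Without the tax, 441 − 2P = 6P + 41 gives 8P = 400, so P* = $50 and Q* = 341.
With the tax collected from consumers, demand (in seller-price terms) shifts: Qd = 441 − 2(P + 12).
New equilibrium: consumers pay $59, suppliers receive $47, Q = 323. (Wedge: Pb − Ps = 12.)
Revenue = t · Q = 12 · 323 = $3876.

Tax revenue = $3876 thousand.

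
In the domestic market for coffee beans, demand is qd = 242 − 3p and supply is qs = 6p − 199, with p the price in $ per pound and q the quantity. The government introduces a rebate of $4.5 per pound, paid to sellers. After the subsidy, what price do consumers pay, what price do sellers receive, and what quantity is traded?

Before the subsidy: set 242 − 3p = 6p − 199 → p* = $49, q* = 95.
With a per-unit subsidy paid to sellers, each receives p + 4.5 per unit sold, so supply becomes qs = 6(p + 4.5) − 199.
Solving gives q = 104 with consumers paying $46 and sellers receiving $50.5 (the $4.5 wedge).

Consumers pay $46; sellers receive $50.5; quantity = 104.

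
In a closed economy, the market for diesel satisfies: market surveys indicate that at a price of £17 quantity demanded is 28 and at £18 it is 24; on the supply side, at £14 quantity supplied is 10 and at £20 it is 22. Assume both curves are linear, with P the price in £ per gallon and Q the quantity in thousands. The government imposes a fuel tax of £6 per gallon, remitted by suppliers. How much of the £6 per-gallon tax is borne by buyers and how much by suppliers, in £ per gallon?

Demand slope: (24 − 28)/(18 − 17) = -4, so Qd = 96 − 4P.
Supply slope: (22 − 10)/(20 − 14) = 2, so Qs = 2P − 18.
Without the tax, 96 − 4P = 2P − 18 gives 6P = 114, so P* = £19 and Q* = 20.
With the tax collected from suppliers, supply shifts: Qs = 2(P − 6) − 18.
New equilibrium: buyers pay £21, suppliers receive £15, Q = 12. (Wedge: Pb − Ps = 6.)
Burden on buyers: £2; on suppliers: £4. (They sum to £6.)
The less price-elastic side of the market bears the larger share of a per-unit tax.

Buyers bear £2 per gallon; suppliers bear £4 per gallon.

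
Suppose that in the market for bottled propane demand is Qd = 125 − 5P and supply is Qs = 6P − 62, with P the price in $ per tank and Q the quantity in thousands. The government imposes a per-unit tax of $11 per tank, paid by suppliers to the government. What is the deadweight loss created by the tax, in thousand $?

Without the tax, 125 − 5P = 6P − 62 gives 11P = 187, so P* = $17 and Q* = 40.
With the tax collected from suppliers, supply shifts: Qs = 6(P − 11) − 62.
New equilibrium: consumers pay $23, suppliers receive $12, Q = 10. (Wedge: Pb − Ps = 11.)
Quantity falls by |ΔQ| = |40 − 10| = 30.
DWL = ½ · t · |ΔQ| = ½ · 11 · 30 = $165.

Deadweight loss = $165 thousand.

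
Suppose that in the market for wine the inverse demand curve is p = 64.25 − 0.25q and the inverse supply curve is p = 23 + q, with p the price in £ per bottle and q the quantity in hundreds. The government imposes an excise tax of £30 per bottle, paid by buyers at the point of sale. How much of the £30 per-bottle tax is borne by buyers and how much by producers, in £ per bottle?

Inverting to q(p) form: qd = 257 − 4p; qs = p − 23.
Before the tax: set 257 − 4p = p − 23 → p* = £56, q* = 33.
With the tax collected from buyers, demand (in seller-price terms) shifts: qd = 257 − 4(p + 30).
New equilibrium: buyers pay £62, producers receive £32, q = 9. (Wedge: pb − ps = 30.)
Burden on buyers: £6; on producers: £24. (They sum to £30.)
The less price-elastic side of the market bears the larger share of a per-unit tax.

Buyers bear £6 per bottle; producers bear £24 per bottle.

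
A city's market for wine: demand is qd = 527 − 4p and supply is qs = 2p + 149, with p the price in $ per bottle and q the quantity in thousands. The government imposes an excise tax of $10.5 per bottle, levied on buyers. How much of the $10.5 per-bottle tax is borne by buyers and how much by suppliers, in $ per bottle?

Buyers bear $3.5 per bottle; suppliers bear $7 per bottle.

Without the tax, 527 − 4p = 2p + 149 gives 6p = 378, so p* = $63 and q* = 275.
With the tax collected from buyers, demand (in seller-price terms) shifts: qd = 527 − 4(p + 10.5).
New equilibrium: buyers pay $66.5, suppliers receive $56, q = 261. (Wedge: pb − ps = 10.5.)
Burden on buyers: $3.5; on suppliers: $7. (They sum to $10.5.)
The less price-elastic side of the market bears the larger share of a per-unit tax.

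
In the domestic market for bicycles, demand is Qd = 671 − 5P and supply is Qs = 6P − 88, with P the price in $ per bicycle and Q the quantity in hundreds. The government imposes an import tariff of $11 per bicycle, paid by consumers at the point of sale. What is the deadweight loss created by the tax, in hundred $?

Before the tax: set 671 − 5P = 6P − 88 → P* = $69, Q* = 326.
With the tax collected from consumers, demand (in seller-price terms) shifts: Qd = 671 − 5(P + 11).
New equilibrium: consumers pay $75, producers receive $64, Q = 296. (Wedge: Pb − Ps = 11.)
Quantity falls by |ΔQ| = |326 − 296| = 30.
DWL = ½ · t · |ΔQ| = ½ · 11 · 30 = $165.

Deadweight loss = $165 hundred.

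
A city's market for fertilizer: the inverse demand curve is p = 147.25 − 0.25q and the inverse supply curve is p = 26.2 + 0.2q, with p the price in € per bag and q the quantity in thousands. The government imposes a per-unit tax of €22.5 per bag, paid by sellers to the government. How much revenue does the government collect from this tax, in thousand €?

Tax revenue = €4927.5 thousand.

Inverting to q(p) form: qd = 589 − 4p; qs = 5p − 131.
Without the tax, 589 − 4p = 5p − 131 gives 9p = 720, so p* = €80 and q* = 269.
With the tax collected from sellers, supply shifts: qs = 5(p − 22.5) − 131.
Solving gives q = 219 with buyers paying €92.5 and sellers receiving €70 (the €22.5 wedge).
Revenue = t · Q = 22.5 · 219 = €4927.5.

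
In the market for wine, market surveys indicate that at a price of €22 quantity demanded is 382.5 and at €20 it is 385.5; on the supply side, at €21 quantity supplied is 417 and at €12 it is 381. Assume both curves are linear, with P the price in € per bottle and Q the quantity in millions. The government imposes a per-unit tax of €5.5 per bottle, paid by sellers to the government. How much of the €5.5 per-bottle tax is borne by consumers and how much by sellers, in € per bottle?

Consumers bear €4 per bottle; sellers bear €1.5 per bottle.

Demand slope: (385.5 − 382.5)/(20 − 22) = -1.5, so Qd = 415.5 − 1.5P.
Supply slope: (381 − 417)/(12 − 21) = 4, so Qs = 4P + 333.
Without the tax, 415.5 − 1.5P = 4P + 333 gives 5.5P = 82.5, so P* = €15 and Q* = 393.
With the tax collected from sellers, supply shifts: Qs = 4(P − 5.5) + 333.
Solving gives Q = 387 with consumers paying €19 and sellers receiving €13.5 (the €5.5 wedge).
Burden on consumers: €4; on sellers: €1.5. (They sum to €5.5.)
The less price-elastic side of the market bears the larger share of a per-unit tax.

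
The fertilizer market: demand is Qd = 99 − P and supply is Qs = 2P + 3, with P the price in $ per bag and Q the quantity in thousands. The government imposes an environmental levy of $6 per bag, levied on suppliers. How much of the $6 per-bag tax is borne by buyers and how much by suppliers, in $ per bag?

Buyers bear $4 per bag; suppliers bear $2 per bag.

Before the tax: set 99 − P = 2P + 3 → P* = $32, Q* = 67.
With the tax collected from suppliers, supply shifts: Qs = 2(P − 6) + 3.
New equilibrium: buyers pay $36, suppliers receive $30, Q = 63. (Wedge: Pb − Ps = 6.)
Burden on buyers: $4; on suppliers: $2. (They sum to $6.)
The less price-elastic side of the market bears the larger share of a per-unit tax.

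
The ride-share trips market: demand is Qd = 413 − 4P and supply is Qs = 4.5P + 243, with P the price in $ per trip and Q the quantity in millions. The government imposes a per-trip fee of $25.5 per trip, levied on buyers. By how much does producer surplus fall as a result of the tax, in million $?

Without the tax, 413 − 4P = 4.5P + 243 gives 8.5P = 170, so P* = $20 and Q* = 333.
With the tax collected from buyers, demand (in seller-price terms) shifts: Qd = 413 − 4(P + 25.5).
Solving gives Q = 279 with buyers paying $33.5 and producers receiving $8 (the $25.5 wedge).
ΔPS is the trapezoid between Q = 279 and Q = 333 of height $12: ½ · (333 + 279) · 12 = $3672.

Producer surplus falls by $3672 million.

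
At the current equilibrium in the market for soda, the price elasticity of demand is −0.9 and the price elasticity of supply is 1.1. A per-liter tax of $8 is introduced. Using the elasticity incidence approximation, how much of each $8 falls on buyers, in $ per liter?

Buyers bear ≈ $4.4 per liter.

Incidence ratio: buyers' share ≈ εs / (εs + |εd|) = 1.1 / (1.1 + 0.9) = 0.55.
So buyers bear ≈ 0.55 × $8 = $4.4; producers bear $3.6.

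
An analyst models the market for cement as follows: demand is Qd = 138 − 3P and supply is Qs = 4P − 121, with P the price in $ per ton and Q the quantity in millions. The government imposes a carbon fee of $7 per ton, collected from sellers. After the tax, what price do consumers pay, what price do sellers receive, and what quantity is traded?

Consumers pay $41; sellers receive $34; quantity = 15.

Without the tax, 138 − 3P = 4P − 121 gives 7P = 259, so P* = $37 and Q* = 27.
With the tax collected from sellers, supply shifts: Qs = 4(P − 7) − 121.
New equilibrium: consumers pay $41, sellers receive $34, Q = 15. (Wedge: Pb − Ps = 7.)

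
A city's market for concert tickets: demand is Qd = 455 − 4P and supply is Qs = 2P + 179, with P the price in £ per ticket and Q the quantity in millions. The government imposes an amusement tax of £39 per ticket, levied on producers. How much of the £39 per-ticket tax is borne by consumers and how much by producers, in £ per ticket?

Consumers bear £13 per ticket; producers bear £26 per ticket.

Before the tax: set 455 − 4P = 2P + 179 → P* = £46, Q* = 271.
With the tax collected from producers, supply shifts: Qs = 2(P − 39) + 179.
New equilibrium: consumers pay £59, producers receive £20, Q = 219. (Wedge: Pb − Ps = 39.)
Burden on consumers: £13; on producers: £26. (They sum to £39.)
The less price-elastic side of the market bears the larger share of a per-unit tax.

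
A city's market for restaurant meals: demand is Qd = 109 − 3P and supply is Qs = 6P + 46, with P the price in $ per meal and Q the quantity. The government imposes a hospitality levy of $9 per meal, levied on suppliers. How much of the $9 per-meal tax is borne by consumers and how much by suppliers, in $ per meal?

Without the tax, 109 − 3P = 6P + 46 gives 9P = 63, so P* = $7 and Q* = 88.
With the tax collected from suppliers, supply shifts: Qs = 6(P − 9) + 46.
New equilibrium: consumers pay $13, suppliers receive $4, Q = 70. (Wedge: Pb − Ps = 9.)
Burden on consumers: $6; on suppliers: $3. (They sum to $9.)
The less price-elastic side of the market bears the larger share of a per-unit tax.

Consumers bear $6 per meal; suppliers bear $3 per meal.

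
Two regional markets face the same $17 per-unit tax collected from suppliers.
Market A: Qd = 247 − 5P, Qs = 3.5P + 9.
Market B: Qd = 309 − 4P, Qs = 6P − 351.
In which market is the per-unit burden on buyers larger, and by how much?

Market A: pre-tax P* = $28, Q* = 107; post-tax Q = 72; per-unit burden on buyers = $7.
Market B: pre-tax P* = $66, Q* = 45; post-tax Q = 4.2; per-unit burden on buyers = $10.2.
Difference: $7 vs $10.2 → market B is larger by $3.2.

Market B, by $3.2.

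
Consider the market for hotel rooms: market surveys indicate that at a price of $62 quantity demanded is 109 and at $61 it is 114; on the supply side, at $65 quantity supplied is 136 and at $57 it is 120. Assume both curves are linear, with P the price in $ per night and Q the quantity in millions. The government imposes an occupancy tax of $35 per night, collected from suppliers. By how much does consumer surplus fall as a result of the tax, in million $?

Consumer surplus falls by $990 million.

Demand slope: (114 − 109)/(61 − 62) = -5, so Qd = 419 − 5P.
Supply slope: (120 − 136)/(57 − 65) = 2, so Qs = 2P + 6.
Without the tax, 419 − 5P = 2P + 6 gives 7P = 413, so P* = $59 and Q* = 124.
With the tax collected from suppliers, supply shifts: Qs = 2(P − 35) + 6.
New equilibrium: buyers pay $69, suppliers receive $34, Q = 74. (Wedge: Pb − Ps = 35.)
ΔCS is the trapezoid between Q = 74 and Q = 124 of height $10: ½ · (124 + 74) · 10 = $990.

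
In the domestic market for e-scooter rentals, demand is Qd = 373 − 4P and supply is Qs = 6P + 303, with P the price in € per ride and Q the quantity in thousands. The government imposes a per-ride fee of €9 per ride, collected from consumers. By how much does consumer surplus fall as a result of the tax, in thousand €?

Consumer surplus falls by €1804.68 thousand.

Before the tax: set 373 − 4P = 6P + 303 → P* = €7, Q* = 345.
With the tax collected from consumers, demand (in seller-price terms) shifts: Qd = 373 − 4(P + 9).
New equilibrium: consumers pay €12.4, producers receive €3.4, Q = 323.4. (Wedge: Pb − Ps = 9.)
ΔCS is the trapezoid between Q = 323.4 and Q = 345 of height €5.4: ½ · (345 + 323.4) · 5.4 = €1804.68.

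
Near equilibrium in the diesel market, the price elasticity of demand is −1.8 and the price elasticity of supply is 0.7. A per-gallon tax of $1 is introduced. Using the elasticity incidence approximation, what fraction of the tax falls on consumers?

Incidence ratio: consumers' share ≈ εs / (εs + |εd|) = 0.7 / (0.7 + 1.8) = 0.28.
Supply is the less elastic side, so consumers bear the smaller share.

Consumers' share ≈ 0.28.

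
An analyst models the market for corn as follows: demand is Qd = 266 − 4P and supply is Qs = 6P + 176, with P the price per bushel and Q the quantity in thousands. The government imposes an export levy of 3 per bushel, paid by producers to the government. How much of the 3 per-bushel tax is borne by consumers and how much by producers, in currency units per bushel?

Consumers bear 1.8 per bushel; producers bear 1.2 per bushel.

Before the tax: set 266 − 4P = 6P + 176 → P* = 9, Q* = 230.
With the tax collected from producers, supply shifts: Qs = 6(P − 3) + 176.
Solving gives Q = 222.8 with consumers paying 10.8 and producers receiving 7.8 (the 3 wedge).
Burden on consumers: 1.8; on producers: 1.2. (They sum to 3.)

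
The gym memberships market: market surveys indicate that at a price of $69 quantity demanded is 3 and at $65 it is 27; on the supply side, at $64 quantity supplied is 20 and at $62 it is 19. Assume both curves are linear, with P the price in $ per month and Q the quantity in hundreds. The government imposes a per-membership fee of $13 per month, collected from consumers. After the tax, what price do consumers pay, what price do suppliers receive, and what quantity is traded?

Demand slope: (27 − 3)/(65 − 69) = -6, so Qd = 417 − 6P.
Supply slope: (19 − 20)/(62 − 64) = 0.5, so Qs = 0.5P − 12.
Before the tax: set 417 − 6P = 0.5P − 12 → P* = $66, Q* = 21.
With the tax collected from consumers, demand (in seller-price terms) shifts: Qd = 417 − 6(P + 13).
New equilibrium: consumers pay $67, suppliers receive $54, Q = 15. (Wedge: Pb − Ps = 13.)

Consumers pay $67; suppliers receive $54; quantity = 15.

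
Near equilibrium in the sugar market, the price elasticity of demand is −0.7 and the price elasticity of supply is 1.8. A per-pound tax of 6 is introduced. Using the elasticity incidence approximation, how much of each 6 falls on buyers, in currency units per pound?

Incidence ratio: buyers' share ≈ εs / (εs + |εd|) = 1.8 / (1.8 + 0.7) = 0.72.
So buyers bear ≈ 0.72 × 6 = 4.32; producers bear 1.68.

Buyers bear ≈ 4.32 per pound.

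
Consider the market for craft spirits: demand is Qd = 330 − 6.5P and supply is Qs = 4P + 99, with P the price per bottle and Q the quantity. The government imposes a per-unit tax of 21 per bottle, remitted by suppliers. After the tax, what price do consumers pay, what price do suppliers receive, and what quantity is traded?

Before the tax: set 330 − 6.5P = 4P + 99 → P* = 22, Q* = 187.
With the tax collected from suppliers, supply shifts: Qs = 4(P − 21) + 99.
New equilibrium: consumers pay 30, suppliers receive 9, Q = 135. (Wedge: Pb − Ps = 21.)

Consumers pay 30; suppliers receive 9; quantity = 135.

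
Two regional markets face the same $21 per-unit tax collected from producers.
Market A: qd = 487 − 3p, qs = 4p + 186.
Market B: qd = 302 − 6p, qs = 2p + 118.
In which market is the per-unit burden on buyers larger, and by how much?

Market A: pre-tax p* = $43, q* = 358; post-tax q = 322; per-unit burden on buyers = $12.
Market B: pre-tax p* = $23, q* = 164; post-tax q = 132.5; per-unit burden on buyers = $5.25.
Difference: $12 vs $5.25 → market A is larger by $6.75.

Market A, by $6.75.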